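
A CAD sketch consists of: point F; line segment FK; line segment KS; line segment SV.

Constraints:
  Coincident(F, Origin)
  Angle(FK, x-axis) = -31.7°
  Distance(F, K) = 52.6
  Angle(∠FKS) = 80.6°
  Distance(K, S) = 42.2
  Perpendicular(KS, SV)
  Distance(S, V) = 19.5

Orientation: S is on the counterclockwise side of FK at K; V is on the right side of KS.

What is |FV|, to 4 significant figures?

78.91

F is at the origin; FK runs at -31.7° with length 52.6, so K = 52.6·(cos -31.7°, sin -31.7°) = (44.75, -27.64). ∠FKS = 80.6°, so KS runs at -31.7° + (180° − 80.6°) = 67.70° from the x-axis; with |KS| = 42.2, S = K + 42.2·(cos 67.70°, sin 67.70°) = (60.77, 11.40). The perpendicularity gives SV at right angles to KS; with |SV| = 19.5 on the right of KS, V = S + 19.5·(0.9252, -0.3795) = (78.81, 4.005). Then |FV| = |V − F| = 78.91.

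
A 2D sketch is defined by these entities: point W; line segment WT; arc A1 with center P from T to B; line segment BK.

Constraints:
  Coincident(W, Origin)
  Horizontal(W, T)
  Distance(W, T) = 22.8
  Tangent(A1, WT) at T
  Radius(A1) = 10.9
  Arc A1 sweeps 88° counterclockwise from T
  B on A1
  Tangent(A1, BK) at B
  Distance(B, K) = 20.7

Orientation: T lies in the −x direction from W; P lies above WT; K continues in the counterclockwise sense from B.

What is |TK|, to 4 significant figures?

33.30

W is at the origin; WT is horizontal with |WT| = 22.8 and T on the −x side, so T = (-22.80, 0.000). Tangency of A1 to WT means the radius PT is perpendicular to WT, so P = T + (0, 10.9) = (-22.80, 10.90). On A1, T sits at bearing -90° from P; an 88° counterclockwise sweep puts B at bearing -2°, so B = P + 10.9·(cos -2°, sin -2°) = (-11.91, 10.52). A1 meets BK tangentially, so PB is at right angles to BK, so BK runs along (−sin -2°, cos -2°); with |BK| = 20.7, K = (-11.18, 31.21). Then |TK| = |K − T| = 33.30.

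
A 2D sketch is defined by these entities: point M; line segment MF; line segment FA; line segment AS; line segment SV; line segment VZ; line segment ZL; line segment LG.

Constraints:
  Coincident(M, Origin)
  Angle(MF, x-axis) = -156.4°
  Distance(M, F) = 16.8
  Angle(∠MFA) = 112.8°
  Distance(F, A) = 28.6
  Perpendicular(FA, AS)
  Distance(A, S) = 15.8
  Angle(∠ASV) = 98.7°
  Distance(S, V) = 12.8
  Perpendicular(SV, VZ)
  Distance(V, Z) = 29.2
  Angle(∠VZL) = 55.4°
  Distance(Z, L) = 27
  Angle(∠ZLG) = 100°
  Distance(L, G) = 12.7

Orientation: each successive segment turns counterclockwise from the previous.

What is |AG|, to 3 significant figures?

13.4

M is at the origin; MF runs at -156.4° with length 16.8, so F = (-15.4, -6.73). ∠MFA = 112.8° gives FA at -89.2° from the x-axis; with |FA| = 28.6, A = (-15.0, -35.3). The perpendicularity gives AS at right angles to FA, so AS runs at 0.800°; with |AS| = 15.8, S = (0.803, -35.1). ∠ASV = 98.7° gives SV at 82.1° from the x-axis; with |SV| = 12.8, V = (2.56, -22.4). SV ⟂ VZ, so VZ runs at 172°; with |VZ| = 29.2, Z = (-26.4, -18.4). ∠VZL = 55.4° gives ZL at -63.3° from the x-axis; with |ZL| = 27.0, L = (-14.2, -42.5). ∠ZLG = 100.0° gives LG at 16.7° from the x-axis; with |LG| = 12.7, G = (-2.06, -38.9). Then |AG| = |G − A| = 13.4.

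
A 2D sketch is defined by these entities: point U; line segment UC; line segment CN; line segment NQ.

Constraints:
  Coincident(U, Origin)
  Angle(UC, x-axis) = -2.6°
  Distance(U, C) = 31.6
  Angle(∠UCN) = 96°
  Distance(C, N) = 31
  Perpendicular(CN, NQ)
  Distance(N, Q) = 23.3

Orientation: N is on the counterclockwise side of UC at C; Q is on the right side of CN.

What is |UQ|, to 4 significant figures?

64.59

U is at the origin; UC runs at -2.6° with length 31.6, so C = 31.6·(cos -2.6°, sin -2.6°) = (31.57, -1.433). ∠UCN = 96.0°, so CN runs at -2.6° + (180° − 96.0°) = 81.40° from the x-axis; with |CN| = 31.0, N = C + 31.0·(cos 81.40°, sin 81.40°) = (36.20, 29.22). The perpendicularity gives NQ at right angles to CN; with |NQ| = 23.3 on the right of CN, Q = N + 23.3·(0.9888, -0.1495) = (59.24, 25.73). Then |UQ| = |Q − U| = 64.59.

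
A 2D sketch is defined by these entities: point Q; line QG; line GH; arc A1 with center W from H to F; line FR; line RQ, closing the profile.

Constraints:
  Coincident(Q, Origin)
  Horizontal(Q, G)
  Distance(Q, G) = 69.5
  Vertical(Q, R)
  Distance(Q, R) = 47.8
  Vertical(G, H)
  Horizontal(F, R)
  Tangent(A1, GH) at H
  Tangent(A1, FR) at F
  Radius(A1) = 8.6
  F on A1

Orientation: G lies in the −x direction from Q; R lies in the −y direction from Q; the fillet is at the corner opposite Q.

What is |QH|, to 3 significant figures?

79.8

Q is at the origin; Q and G share the same y with |QG| = 69.5 and G on the −x side, so G = (-69.5, 0.00). Q and R share the same x with |QR| = 47.8 and R on the −y side, so R = (0.00, -47.8). The virtual corner opposite Q is at (-69.5, -47.8). A1 meets GH tangentially, so WH is at right angles to GH and tangency of A1 to FR means the radius WF is perpendicular to FR, with radius 8.6, so the center W sits 8.6 in from both sides at W = (-60.9, -39.2). That places the tangent points at H = (-69.5, -39.2) on GH and F = (-60.9, -47.8) on FR. Then |QH| = |H − Q| = 79.8.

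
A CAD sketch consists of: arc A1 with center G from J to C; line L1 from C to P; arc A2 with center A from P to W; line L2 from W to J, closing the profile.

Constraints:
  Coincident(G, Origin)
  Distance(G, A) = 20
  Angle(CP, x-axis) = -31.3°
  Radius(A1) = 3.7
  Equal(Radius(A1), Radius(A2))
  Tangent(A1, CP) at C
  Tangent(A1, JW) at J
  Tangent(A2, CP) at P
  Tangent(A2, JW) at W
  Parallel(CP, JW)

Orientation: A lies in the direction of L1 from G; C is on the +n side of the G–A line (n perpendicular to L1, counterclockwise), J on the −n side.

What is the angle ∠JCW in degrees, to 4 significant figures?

69.70°

The slot axis is L1's direction at -31.3°, so u = (cos -31.3°, sin -31.3°) = (0.8545, -0.5195) and n = (−sin -31.3°, cos -31.3°) = (0.5195, 0.8545). G is at the origin and A lies 20.0 along u from G, so A = 20.0·u = (17.09, -10.39). Tangency of A1 to both parallel lines with radius 3.7 puts C and J at G ± 3.7·n: C = (1.922, 3.161), J = (-1.922, -3.161). Equal radii place P and W the same way about A: P = A + 3.7·n = (19.01, -7.229), W = A − 3.7·n = (15.17, -13.55). Then cos ∠JCW = CJ·CW / (|CJ||CW|), giving 69.70°.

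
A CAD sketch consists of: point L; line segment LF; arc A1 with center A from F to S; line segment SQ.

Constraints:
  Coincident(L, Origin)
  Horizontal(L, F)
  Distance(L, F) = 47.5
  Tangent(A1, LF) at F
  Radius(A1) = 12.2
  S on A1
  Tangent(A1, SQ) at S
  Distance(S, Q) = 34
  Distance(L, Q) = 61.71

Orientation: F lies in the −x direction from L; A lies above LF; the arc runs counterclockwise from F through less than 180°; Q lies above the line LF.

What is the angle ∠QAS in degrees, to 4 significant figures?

70.26°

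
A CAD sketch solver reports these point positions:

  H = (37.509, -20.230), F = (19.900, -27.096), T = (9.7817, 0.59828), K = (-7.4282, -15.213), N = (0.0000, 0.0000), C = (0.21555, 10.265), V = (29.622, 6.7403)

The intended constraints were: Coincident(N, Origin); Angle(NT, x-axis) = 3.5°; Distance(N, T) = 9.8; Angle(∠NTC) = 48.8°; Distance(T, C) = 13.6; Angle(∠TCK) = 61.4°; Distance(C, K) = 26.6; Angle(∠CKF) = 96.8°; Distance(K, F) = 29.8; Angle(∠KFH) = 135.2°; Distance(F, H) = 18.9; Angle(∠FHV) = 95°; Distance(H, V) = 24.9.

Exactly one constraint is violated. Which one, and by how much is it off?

Distance(H, V) = 24.9 — off by 3.20.

N = (0.00, 0.00) ✓; NT at 3.500° ✓; |NT| = 9.800 ✓; ∠NTC = 48.80° ✓; |TC| = 13.60 ✓; ∠TCK = 61.40° ✓; |CK| = 26.60 ✓; ∠CKF = 96.80° ✓; |KF| = 29.80 ✓; ∠KFH = 135.2° ✓; |FH| = 18.90 ✓; ∠FHV = 95.00° ✓; |HV| = 28.10 ✗.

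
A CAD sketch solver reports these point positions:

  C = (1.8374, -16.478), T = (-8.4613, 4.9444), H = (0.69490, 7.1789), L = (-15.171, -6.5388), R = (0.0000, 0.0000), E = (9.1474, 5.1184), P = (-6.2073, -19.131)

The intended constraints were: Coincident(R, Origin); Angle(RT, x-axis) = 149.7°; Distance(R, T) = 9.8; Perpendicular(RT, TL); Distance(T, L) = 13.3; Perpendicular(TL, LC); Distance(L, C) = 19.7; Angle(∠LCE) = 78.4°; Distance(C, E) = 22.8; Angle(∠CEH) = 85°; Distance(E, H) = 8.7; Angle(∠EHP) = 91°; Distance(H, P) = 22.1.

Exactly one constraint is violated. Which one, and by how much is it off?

Distance(H, P) = 22.1 — off by 5.10.

R = (0.00, 0.00) ✓; RT at 149.7° ✓; |RT| = 9.800 ✓; ∠(RT, TL) = 90.00° ✓; |TL| = 13.30 ✓; ∠(TL, LC) = 90.00° ✓; |LC| = 19.70 ✓; ∠LCE = 78.40° ✓; |CE| = 22.80 ✓; ∠CEH = 85.00° ✓; |EH| = 8.700 ✓; ∠EHP = 91.00° ✓; |HP| = 27.20 ✗.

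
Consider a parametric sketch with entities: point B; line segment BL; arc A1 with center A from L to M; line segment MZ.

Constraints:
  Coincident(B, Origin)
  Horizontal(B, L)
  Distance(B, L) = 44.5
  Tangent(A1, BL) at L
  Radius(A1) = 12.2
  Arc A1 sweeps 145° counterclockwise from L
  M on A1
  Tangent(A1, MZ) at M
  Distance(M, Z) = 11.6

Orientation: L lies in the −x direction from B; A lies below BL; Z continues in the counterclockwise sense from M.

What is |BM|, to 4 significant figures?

56.08

B is at the origin; BL is horizontal with |BL| = 44.5 and L on the −x side, so L = (-44.50, 0.000). A1 meets BL tangentially, so AL is at right angles to BL, so A = L + (0, -12.2) = (-44.50, -12.20). On A1, L sits at bearing 90° from A; a 145° counterclockwise sweep puts M at bearing 235°, so M = A + 12.2·(cos 235°, sin 235°) = (-51.50, -22.19). Then |BM| = |M − B| = 56.08.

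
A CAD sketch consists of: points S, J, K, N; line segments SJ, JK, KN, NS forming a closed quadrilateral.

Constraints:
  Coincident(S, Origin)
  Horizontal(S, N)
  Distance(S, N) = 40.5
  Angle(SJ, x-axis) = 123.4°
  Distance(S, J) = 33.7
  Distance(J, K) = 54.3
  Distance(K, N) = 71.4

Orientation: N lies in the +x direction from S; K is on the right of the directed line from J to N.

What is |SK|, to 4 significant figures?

36.61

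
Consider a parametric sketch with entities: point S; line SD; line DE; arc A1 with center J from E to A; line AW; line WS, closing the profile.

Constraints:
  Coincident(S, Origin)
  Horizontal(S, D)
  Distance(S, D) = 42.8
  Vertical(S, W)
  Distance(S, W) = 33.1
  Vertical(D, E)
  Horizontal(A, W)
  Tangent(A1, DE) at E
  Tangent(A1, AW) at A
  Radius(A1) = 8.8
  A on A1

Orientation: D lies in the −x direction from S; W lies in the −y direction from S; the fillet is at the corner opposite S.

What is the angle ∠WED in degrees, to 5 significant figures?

101.62°

S is at the origin; S and D share the same y with |SD| = 42.8 and D on the −x side, so D = (-42.800, 0.0000). S and W share the same x with |SW| = 33.1 and W on the −y side, so W = (0.0000, -33.100). The virtual corner opposite S is at (-42.800, -33.100). Since A1 is tangent to DE there, JE ⟂ DE and A1 meets AW tangentially, so JA is at right angles to AW, with radius 8.8, so the center J sits 8.8 in from both sides at J = (-34.000, -24.300). That places the tangent points at E = (-42.800, -24.300) on DE and A = (-34.000, -33.100) on AW. Then cos ∠WED = EW·ED / (|EW||ED|), giving 101.62°.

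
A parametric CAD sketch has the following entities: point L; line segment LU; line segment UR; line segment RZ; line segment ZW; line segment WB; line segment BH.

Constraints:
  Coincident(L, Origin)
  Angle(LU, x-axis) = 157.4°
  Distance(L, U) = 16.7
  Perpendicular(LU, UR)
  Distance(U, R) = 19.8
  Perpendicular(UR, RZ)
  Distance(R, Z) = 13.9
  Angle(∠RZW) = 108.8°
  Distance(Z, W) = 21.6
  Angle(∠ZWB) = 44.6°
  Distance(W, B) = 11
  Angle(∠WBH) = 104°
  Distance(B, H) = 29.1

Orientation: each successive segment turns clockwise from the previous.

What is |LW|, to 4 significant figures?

4.211

UR is perpendicular to RZ, so RZ runs at -22.60°; with |RZ| = 13.9, Z = (5.024, 19.36). ∠RZW = 108.8° gives ZW at -93.80° from the x-axis; with |ZW| = 21.6, W = (3.593, -2.197). Then |LW| = |W − L| = 4.211.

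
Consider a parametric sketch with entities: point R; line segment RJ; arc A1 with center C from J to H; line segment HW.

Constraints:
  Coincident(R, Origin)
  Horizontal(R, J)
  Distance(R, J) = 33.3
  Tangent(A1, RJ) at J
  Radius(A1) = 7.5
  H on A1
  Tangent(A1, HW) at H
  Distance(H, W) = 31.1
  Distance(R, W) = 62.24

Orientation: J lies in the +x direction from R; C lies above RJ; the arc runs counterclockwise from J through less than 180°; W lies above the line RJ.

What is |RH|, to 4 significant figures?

40.38

Checks: R.y = 0.00, J.y = 0.00 ✓; |CH| = 7.500 ✓; ∠(CH, HW) = 90.00° ✓; |HW| = 31.10 ✓; |RW| = 62.24 ✓.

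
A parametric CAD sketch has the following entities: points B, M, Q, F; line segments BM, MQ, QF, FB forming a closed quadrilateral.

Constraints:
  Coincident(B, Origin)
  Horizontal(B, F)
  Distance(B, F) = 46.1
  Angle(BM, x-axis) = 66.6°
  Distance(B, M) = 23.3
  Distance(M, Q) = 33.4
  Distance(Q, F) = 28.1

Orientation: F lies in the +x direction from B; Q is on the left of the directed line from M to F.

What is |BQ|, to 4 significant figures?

50.39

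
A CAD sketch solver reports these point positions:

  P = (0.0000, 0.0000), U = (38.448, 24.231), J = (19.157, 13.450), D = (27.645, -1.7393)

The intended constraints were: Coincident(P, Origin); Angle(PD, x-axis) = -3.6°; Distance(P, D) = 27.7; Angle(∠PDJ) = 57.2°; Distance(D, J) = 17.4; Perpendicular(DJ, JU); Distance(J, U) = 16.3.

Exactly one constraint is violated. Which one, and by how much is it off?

Distance(J, U) = 16.3 — off by 5.80.

P = (0.00, 0.00) ✓; PD at -3.600° ✓; |PD| = 27.70 ✓; ∠PDJ = 57.20° ✓; |DJ| = 17.40 ✓; ∠(DJ, JU) = 90.00° ✓; |JU| = 22.10 ✗.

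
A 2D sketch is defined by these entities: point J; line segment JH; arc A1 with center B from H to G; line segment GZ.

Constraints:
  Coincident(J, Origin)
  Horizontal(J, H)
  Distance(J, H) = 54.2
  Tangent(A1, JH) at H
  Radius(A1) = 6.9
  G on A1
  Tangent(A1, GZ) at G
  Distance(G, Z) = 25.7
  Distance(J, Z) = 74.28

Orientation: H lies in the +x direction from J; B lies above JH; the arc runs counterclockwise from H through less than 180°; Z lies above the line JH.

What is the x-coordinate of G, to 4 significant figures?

60.81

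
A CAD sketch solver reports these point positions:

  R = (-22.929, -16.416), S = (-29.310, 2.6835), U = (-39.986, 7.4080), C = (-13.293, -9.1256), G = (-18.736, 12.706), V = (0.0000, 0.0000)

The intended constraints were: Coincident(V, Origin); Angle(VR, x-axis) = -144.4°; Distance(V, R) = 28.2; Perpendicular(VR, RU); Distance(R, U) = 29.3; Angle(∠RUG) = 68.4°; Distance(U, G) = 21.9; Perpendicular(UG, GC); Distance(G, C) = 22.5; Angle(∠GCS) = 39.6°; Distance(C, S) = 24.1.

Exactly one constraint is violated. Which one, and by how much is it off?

Distance(C, S) = 24.1 — off by 4.20.

V = (0.00, 0.00) ✓; VR at -144.4° ✓; |VR| = 28.20 ✓; ∠(VR, RU) = 90.00° ✓; |RU| = 29.30 ✓; ∠RUG = 68.40° ✓; |UG| = 21.90 ✓; ∠(UG, GC) = 90.00° ✓; |GC| = 22.50 ✓; ∠GCS = 39.60° ✓; |CS| = 19.90 ✗.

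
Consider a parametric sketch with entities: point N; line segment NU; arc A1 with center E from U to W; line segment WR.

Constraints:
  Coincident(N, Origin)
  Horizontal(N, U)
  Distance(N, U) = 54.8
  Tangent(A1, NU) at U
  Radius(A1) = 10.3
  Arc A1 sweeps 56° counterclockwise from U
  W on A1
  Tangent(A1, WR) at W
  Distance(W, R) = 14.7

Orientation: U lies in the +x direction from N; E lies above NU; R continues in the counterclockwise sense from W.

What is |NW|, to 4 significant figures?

63.50

Tangency of A1 to NU means the radius EU is perpendicular to NU, so E = U + (0, 10.3) = (54.80, 10.30). On A1, U sits at bearing -90° from E; a 56° counterclockwise sweep puts W at bearing -34°, so W = E + 10.3·(cos -34°, sin -34°) = (63.34, 4.540). Then |NW| = |W − N| = 63.50.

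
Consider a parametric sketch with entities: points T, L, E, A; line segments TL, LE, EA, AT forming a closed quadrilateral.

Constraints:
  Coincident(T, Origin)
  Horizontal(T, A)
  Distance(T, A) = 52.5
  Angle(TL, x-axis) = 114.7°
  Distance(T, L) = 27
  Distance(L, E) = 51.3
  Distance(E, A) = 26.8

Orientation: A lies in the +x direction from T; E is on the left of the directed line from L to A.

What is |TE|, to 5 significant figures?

46.510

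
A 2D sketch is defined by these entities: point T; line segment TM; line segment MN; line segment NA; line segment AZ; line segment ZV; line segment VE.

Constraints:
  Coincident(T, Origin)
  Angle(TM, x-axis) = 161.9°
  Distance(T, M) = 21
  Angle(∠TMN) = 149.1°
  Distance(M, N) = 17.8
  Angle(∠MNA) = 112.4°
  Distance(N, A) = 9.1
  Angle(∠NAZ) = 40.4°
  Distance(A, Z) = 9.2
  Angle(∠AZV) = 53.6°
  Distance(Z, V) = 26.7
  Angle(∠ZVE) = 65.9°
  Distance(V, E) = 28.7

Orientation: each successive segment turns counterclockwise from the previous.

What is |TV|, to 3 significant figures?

58.0

T is at the origin; TM runs at 161.9° with length 21.0, so M = (-20.0, 6.52). ∠TMN = 149.1° gives MN at -167° from the x-axis; with |MN| = 17.8, N = (-37.3, 2.58). ∠MNA = 112.4° gives NA at -99.6° from the x-axis; with |NA| = 9.1, A = (-38.8, -6.39). ∠NAZ = 40.4° gives AZ at 40.0° from the x-axis; with |AZ| = 9.2, Z = (-31.8, -0.478). ∠AZV = 53.6° gives ZV at 166° from the x-axis; with |ZV| = 26.7, V = (-57.7, 5.80). Then |TV| = |V − T| = 58.0.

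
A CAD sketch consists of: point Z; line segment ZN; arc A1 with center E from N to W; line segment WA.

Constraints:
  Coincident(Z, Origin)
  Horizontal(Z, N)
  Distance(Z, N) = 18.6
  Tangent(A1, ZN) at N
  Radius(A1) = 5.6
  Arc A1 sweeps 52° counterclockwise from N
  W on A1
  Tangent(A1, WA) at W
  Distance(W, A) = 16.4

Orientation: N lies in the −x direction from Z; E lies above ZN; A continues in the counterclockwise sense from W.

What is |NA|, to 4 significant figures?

20.92

Z is at the origin; Z and N share the same y with |ZN| = 18.6 and N on the −x side, so N = (-18.60, 0.000). Tangency of A1 to ZN means the radius EN is perpendicular to ZN, so E = N + (0, 5.6) = (-18.60, 5.600). On A1, N sits at bearing -90° from E; a 52° counterclockwise sweep puts W at bearing -38°, so W = E + 5.6·(cos -38°, sin -38°) = (-14.19, 2.152). A1 meets WA tangentially, so EW is at right angles to WA, so WA runs along (−sin -38°, cos -38°); with |WA| = 16.4, A = (-4.090, 15.08). Then |NA| = |A − N| = 20.92.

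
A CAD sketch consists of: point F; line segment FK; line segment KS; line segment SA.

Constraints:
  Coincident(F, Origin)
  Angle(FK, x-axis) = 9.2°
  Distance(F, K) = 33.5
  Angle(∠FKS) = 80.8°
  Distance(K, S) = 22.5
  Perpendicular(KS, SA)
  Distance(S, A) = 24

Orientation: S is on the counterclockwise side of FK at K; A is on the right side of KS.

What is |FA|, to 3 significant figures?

59.6

F is at the origin; FK runs at 9.2° with length 33.5, so K = 33.5·(cos 9.2°, sin 9.2°) = (33.1, 5.36). ∠FKS = 80.8°, so KS runs at 9.2° + (180° − 80.8°) = 108° from the x-axis; with |KS| = 22.5, S = K + 22.5·(cos 108°, sin 108°) = (26.0, 26.7). The perpendicularity gives SA at right angles to KS; with |SA| = 24.0 on the right of KS, A = S + 24.0·(0.949, 0.316) = (48.7, 34.3). Then |FA| = |A − F| = 59.6.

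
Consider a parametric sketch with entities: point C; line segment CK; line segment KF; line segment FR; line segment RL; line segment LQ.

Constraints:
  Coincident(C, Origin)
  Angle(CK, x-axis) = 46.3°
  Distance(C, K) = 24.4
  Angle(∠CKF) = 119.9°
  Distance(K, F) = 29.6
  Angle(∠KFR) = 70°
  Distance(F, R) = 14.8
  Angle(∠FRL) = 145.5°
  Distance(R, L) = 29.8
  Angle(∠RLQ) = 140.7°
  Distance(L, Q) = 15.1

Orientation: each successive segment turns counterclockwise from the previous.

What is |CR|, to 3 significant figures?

37.4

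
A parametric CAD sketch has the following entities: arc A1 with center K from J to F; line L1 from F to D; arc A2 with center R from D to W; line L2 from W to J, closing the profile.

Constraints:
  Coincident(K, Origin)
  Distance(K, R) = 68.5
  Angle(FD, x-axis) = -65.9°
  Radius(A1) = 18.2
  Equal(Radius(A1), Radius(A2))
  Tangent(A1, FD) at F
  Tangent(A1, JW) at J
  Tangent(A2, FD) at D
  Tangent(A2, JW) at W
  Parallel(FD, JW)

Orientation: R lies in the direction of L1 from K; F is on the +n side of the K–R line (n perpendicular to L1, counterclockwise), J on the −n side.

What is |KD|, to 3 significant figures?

70.9

Tangency of A1 to both parallel lines with radius 18.2 puts F and J at K ± 18.2·n: F = (16.6, 7.43), J = (-16.6, -7.43). Equal radii place D and W the same way about R: D = R + 18.2·n = (44.6, -55.1), W = R − 18.2·n = (11.4, -70.0). Then |KD| = |D − K| = 70.9.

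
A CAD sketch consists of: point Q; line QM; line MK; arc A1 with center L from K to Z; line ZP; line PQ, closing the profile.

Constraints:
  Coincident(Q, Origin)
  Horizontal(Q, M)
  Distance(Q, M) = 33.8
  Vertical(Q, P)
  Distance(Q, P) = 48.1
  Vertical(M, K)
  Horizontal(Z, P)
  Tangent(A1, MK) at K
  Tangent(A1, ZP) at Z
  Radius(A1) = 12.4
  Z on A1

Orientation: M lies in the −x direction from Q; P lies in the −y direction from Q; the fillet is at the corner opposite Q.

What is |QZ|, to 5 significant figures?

52.646

The virtual corner opposite Q is at (-33.800, -48.100). Since A1 is tangent to MK there, LK ⟂ MK and the tangent condition forces LZ to be normal to ZP, with radius 12.4, so the center L sits 12.4 in from both sides at L = (-21.400, -35.700). That places the tangent points at K = (-33.800, -35.700) on MK and Z = (-21.400, -48.100) on ZP. Then |QZ| = |Z − Q| = 52.646.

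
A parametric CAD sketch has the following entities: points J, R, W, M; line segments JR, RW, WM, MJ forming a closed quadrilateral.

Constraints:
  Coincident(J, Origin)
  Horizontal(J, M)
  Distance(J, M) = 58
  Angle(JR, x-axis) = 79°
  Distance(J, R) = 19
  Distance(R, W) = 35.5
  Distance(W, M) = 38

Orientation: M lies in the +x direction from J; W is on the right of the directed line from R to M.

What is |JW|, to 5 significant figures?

24.856

Checks: |RW| = 35.50 ✓; |WM| = 38.00 ✓.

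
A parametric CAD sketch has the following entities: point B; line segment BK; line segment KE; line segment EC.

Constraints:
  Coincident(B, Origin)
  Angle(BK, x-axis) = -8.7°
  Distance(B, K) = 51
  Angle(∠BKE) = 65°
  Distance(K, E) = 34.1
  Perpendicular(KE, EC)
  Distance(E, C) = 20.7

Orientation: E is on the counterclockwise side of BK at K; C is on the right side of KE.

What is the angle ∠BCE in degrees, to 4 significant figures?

10.62°

∠BKE = 65.0°, so KE runs at -8.7° + (180° − 65.0°) = 106.3° from the x-axis; with |KE| = 34.1, E = K + 34.1·(cos 106.3°, sin 106.3°) = (40.84, 25.02). KE ⟂ EC; with |EC| = 20.7 on the right of KE, C = E + 20.7·(0.9598, 0.2807) = (60.71, 30.82). Then cos ∠BCE = CB·CE / (|CB||CE|), giving 10.62°.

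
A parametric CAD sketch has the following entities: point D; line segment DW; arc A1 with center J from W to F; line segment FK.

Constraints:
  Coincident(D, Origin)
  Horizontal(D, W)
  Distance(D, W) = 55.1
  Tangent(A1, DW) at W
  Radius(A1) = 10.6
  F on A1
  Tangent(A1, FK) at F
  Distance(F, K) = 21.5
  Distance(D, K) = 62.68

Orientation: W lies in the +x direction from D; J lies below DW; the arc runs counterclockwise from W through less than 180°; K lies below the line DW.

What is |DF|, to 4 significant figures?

47.30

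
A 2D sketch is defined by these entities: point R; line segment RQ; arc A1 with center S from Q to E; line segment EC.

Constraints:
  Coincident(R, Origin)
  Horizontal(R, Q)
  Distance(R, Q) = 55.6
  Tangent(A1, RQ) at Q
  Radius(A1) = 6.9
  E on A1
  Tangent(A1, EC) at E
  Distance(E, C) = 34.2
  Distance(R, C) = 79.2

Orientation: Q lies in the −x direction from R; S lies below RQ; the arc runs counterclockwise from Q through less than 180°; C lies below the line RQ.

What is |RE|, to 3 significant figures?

62.6

Checks: R = (0.00, 0.00) ✓; |SE| = 6.900 ✓; ∠(SE, EC) = 90.00° ✓; |EC| = 34.20 ✓; |RC| = 79.20 ✓.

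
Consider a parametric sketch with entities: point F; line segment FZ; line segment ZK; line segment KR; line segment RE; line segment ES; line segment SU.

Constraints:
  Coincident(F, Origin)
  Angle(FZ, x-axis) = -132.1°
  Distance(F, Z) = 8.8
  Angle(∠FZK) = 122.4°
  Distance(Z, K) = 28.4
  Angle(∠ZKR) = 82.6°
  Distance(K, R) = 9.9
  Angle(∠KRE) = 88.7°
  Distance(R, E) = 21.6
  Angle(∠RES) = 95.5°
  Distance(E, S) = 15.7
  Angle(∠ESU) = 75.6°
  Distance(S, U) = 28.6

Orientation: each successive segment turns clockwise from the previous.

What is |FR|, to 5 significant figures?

31.930

F is at the origin; FZ runs at -132.1° with length 8.8, so Z = (-5.8998, -6.5294). ∠FZK = 122.4° gives ZK at 170.30° from the x-axis; with |ZK| = 28.4, K = (-33.894, -1.7443). ∠ZKR = 82.6° gives KR at 72.900° from the x-axis; with |KR| = 9.9, R = (-30.983, 7.7181). Then |FR| = |R − F| = 31.930.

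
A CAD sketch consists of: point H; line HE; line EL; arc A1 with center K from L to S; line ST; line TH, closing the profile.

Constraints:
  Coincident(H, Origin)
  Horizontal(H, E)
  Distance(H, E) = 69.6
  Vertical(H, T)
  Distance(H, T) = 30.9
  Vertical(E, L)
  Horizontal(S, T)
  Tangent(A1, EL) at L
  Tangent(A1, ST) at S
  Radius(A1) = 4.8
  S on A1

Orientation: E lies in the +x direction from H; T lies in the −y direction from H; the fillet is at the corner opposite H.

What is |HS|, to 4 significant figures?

71.79

H is at the origin; H and E share the same y with |HE| = 69.6 and E on the +x side, so E = (69.60, 0.000). H and T share the same x with |HT| = 30.9 and T on the −y side, so T = (0.000, -30.90). The virtual corner opposite H is at (69.60, -30.90). A1 meets EL tangentially, so KL is at right angles to EL and tangency of A1 to ST means the radius KS is perpendicular to ST, with radius 4.8, so the center K sits 4.8 in from both sides at K = (64.80, -26.10). That places the tangent points at L = (69.60, -26.10) on EL and S = (64.80, -30.90) on ST. Then |HS| = |S − H| = 71.79.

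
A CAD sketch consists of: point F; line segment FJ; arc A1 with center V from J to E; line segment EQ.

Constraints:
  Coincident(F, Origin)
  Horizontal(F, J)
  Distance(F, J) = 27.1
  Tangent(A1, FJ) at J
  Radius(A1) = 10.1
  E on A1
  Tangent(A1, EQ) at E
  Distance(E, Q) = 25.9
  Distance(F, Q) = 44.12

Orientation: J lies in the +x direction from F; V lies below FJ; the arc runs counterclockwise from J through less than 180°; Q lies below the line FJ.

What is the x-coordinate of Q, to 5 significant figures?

23.072

F is at the origin; F and J share the same y with |FJ| = 27.1 and J on the +x side, so J = (27.100, 0.0000). The tangent condition forces VJ to be normal to FJ, so V = J + (0, -10.1) = (27.100, -10.100). Since VE ⟂ EQ (tangency), |VQ| = √(10.1² + 25.9²) = 27.800 regardless of where E sits on A1. So Q lies on both circle(F, 44.12) and circle(V, 27.800); the below-FJ intersection is Q = (23.072, -37.606). E is the foot of the tangent from Q: E = (17.258, -12.367).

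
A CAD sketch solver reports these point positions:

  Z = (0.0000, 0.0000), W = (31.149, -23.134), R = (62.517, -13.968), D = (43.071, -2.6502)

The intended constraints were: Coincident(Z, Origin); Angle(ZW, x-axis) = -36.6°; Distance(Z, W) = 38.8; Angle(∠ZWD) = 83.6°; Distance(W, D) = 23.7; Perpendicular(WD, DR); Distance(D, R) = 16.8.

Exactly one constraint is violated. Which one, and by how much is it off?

Distance(D, R) = 16.8 — off by 5.70.

Z = (0.00, 0.00) ✓; ZW at -36.60° ✓; |ZW| = 38.80 ✓; ∠ZWD = 83.60° ✓; |WD| = 23.70 ✓; ∠(WD, DR) = 90.00° ✓; |DR| = 22.50 ✗.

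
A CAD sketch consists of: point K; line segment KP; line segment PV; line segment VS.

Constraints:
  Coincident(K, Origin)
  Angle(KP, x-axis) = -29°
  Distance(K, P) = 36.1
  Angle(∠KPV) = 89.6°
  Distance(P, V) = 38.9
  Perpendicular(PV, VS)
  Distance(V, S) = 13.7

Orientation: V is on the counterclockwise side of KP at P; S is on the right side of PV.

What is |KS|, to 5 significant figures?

63.037

K is at the origin; KP runs at -29.0° with length 36.1, so P = 36.1·(cos -29.0°, sin -29.0°) = (31.574, -17.502). ∠KPV = 89.6°, so PV runs at -29.0° + (180° − 89.6°) = 61.400° from the x-axis; with |PV| = 38.9, V = P + 38.9·(cos 61.400°, sin 61.400°) = (50.195, 16.652). The perpendicularity gives VS at right angles to PV; with |VS| = 13.7 on the right of PV, S = V + 13.7·(0.87798, -0.47869) = (62.223, 10.094). Then |KS| = |S − K| = 63.037.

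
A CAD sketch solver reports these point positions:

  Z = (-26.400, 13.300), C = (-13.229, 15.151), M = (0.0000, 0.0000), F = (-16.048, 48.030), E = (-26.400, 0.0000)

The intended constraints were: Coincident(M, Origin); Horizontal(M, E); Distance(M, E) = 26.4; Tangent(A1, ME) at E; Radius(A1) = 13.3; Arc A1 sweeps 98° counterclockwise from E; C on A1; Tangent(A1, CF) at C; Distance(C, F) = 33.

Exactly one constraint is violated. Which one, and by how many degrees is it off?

Tangent(A1, CF) at C — off by 3.10°.

M = (0.00, 0.00) ✓; M.y = 0.00, E.y = 0.00 ✓; |ME| = 26.40 ✓; ∠(ZE, EM) = 90.00° ✓; |ZE| = 13.30 ✓; bearing(Z→C) − bearing(Z→E) = 98.00° ✓; |ZC| = 13.30 ✓; ∠(ZC, CF) = 93.10° ✗; |CF| = 33.00 ✓.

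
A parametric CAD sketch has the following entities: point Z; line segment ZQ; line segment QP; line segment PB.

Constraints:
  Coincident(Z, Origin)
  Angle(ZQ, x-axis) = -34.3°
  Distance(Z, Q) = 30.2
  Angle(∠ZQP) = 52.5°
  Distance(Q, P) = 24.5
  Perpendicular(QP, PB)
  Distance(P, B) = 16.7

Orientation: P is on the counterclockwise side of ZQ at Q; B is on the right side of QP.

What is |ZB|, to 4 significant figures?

41.12

Z is at the origin; ZQ runs at -34.3° with length 30.2, so Q = 30.2·(cos -34.3°, sin -34.3°) = (24.95, -17.02). ∠ZQP = 52.5°, so QP runs at -34.3° + (180° − 52.5°) = 93.20° from the x-axis; with |QP| = 24.5, P = Q + 24.5·(cos 93.20°, sin 93.20°) = (23.58, 7.443). The perpendicularity gives PB at right angles to QP; with |PB| = 16.7 on the right of QP, B = P + 16.7·(0.9984, 0.05582) = (40.25, 8.376). Then |ZB| = |B − Z| = 41.12.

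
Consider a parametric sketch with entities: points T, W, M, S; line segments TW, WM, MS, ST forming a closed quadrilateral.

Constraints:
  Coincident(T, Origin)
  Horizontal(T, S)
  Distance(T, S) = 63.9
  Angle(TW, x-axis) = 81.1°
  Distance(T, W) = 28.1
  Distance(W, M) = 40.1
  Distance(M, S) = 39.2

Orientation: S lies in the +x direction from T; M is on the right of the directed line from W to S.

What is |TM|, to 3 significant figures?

26.1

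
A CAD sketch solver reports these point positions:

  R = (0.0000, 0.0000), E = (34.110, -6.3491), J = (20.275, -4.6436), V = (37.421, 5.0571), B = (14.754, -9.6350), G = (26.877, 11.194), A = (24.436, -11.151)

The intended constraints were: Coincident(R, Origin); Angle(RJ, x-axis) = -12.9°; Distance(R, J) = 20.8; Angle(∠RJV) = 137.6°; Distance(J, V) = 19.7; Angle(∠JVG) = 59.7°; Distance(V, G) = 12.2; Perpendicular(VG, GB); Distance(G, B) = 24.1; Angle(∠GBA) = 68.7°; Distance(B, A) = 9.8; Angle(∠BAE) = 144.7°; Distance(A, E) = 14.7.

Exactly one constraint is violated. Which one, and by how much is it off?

Distance(A, E) = 14.7 — off by 3.90.

R = (0.00, 0.00) ✓; RJ at -12.90° ✓; |RJ| = 20.80 ✓; ∠RJV = 137.6° ✓; |JV| = 19.70 ✓; ∠JVG = 59.70° ✓; |VG| = 12.20 ✓; ∠(VG, GB) = 90.00° ✓; |GB| = 24.10 ✓; ∠GBA = 68.70° ✓; |BA| = 9.800 ✓; ∠BAE = 144.7° ✓; |AE| = 10.80 ✗.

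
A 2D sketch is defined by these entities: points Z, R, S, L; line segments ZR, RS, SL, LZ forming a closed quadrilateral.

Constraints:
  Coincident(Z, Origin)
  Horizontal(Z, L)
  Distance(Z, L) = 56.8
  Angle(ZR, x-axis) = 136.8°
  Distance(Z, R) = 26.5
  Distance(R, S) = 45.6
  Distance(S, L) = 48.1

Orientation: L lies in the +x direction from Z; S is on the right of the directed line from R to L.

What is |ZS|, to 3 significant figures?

19.3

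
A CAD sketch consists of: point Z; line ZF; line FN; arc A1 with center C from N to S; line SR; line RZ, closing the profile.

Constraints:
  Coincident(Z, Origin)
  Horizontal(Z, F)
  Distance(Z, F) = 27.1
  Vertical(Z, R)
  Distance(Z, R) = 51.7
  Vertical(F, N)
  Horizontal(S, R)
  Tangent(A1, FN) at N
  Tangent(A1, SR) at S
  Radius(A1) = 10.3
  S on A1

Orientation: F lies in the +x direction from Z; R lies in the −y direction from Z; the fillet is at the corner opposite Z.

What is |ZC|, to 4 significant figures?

44.68

Z and R share the same x with |ZR| = 51.7 and R on the −y side, so R = (0.000, -51.70). The virtual corner opposite Z is at (27.10, -51.70). The tangent condition forces CN to be normal to FN and the tangent condition forces CS to be normal to SR, with radius 10.3, so the center C sits 10.3 in from both sides at C = (16.80, -41.40). Then |ZC| = |C − Z| = 44.68.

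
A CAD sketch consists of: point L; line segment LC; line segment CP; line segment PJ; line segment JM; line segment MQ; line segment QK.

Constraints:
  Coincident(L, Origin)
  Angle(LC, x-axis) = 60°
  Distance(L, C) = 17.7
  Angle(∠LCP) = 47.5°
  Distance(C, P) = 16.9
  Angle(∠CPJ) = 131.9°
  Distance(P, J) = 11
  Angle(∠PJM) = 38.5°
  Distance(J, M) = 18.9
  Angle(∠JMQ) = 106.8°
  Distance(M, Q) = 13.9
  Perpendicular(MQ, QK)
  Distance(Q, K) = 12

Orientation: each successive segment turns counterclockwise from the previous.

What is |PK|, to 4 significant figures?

10.32

L is at the origin; LC runs at 60.0° with length 17.7, so C = (8.850, 15.33). ∠LCP = 47.5° gives CP at -167.5° from the x-axis; with |CP| = 16.9, P = (-7.649, 11.67). ∠CPJ = 131.9° gives PJ at -119.4° from the x-axis; with |PJ| = 11.0, J = (-13.05, 2.087). ∠PJM = 38.5° gives JM at 22.10° from the x-axis; with |JM| = 18.9, M = (4.462, 9.198). ∠JMQ = 106.8° gives MQ at 95.30° from the x-axis; with |MQ| = 13.9, Q = (3.178, 23.04). MQ ⟂ QK, so QK runs at -174.7°; with |QK| = 12.0, K = (-8.771, 21.93). Then |PK| = |K − P| = 10.32.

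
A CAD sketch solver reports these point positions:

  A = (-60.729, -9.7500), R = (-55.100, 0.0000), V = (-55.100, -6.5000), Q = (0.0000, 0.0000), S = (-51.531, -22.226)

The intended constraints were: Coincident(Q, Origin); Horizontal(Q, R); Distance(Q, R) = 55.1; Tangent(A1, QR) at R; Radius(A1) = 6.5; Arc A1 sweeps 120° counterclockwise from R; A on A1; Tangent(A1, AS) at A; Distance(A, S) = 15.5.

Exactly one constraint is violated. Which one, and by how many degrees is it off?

Tangent(A1, AS) at A — off by 6.40°.

Q = (0.00, 0.00) ✓; Q.y = 0.00, R.y = 0.00 ✓; |QR| = 55.10 ✓; ∠(VR, RQ) = 90.00° ✓; |VR| = 6.500 ✓; bearing(V→A) − bearing(V→R) = 120.0° ✓; |VA| = 6.500 ✓; ∠(VA, AS) = 83.60° ✗; |AS| = 15.50 ✓.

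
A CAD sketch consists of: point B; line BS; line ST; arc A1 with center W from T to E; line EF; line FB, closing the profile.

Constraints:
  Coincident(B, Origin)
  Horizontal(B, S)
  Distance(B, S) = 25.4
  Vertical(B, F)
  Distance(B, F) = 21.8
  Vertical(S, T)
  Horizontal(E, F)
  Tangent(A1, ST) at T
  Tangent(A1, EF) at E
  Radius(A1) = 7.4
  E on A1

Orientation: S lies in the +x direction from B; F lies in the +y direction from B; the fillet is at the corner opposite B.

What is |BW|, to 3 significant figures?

23.1

BF is vertical with |BF| = 21.8 and F on the +y side, so F = (0.00, 21.8). The virtual corner opposite B is at (25.4, 21.8). Since A1 is tangent to ST there, WT ⟂ ST and tangency of A1 to EF means the radius WE is perpendicular to EF, with radius 7.4, so the center W sits 7.4 in from both sides at W = (18.0, 14.4). Then |BW| = |W − B| = 23.1.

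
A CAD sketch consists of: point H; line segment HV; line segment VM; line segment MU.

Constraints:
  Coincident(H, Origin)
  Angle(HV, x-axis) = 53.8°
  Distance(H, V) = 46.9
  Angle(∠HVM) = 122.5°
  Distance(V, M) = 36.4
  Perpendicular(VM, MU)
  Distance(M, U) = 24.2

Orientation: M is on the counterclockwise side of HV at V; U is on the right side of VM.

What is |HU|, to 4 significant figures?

88.65

H is at the origin; HV runs at 53.8° with length 46.9, so V = 46.9·(cos 53.8°, sin 53.8°) = (27.70, 37.85). ∠HVM = 122.5°, so VM runs at 53.8° + (180° − 122.5°) = 111.3° from the x-axis; with |VM| = 36.4, M = V + 36.4·(cos 111.3°, sin 111.3°) = (14.48, 71.76). VM ⟂ MU; with |MU| = 24.2 on the right of VM, U = M + 24.2·(0.9317, 0.3633) = (37.02, 80.55). Then |HU| = |U − H| = 88.65.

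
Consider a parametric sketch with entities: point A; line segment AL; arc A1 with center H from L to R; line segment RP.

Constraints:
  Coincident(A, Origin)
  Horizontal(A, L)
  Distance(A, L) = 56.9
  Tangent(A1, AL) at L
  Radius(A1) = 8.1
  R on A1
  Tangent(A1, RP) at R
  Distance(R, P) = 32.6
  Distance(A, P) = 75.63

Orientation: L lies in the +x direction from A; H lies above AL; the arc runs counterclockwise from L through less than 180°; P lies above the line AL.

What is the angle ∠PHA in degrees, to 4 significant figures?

109.5°

A is at the origin; AL is horizontal with |AL| = 56.9 and L on the +x side, so L = (56.90, 0.000). Since A1 is tangent to AL there, HL ⟂ AL, so H = L + (0, 8.1) = (56.90, 8.100). Since HR ⟂ RP (tangency), |HP| = √(8.1² + 32.6²) = 33.59 regardless of where R sits on A1. So P lies on both circle(A, 75.63) and circle(H, 33.59); the above-AL intersection is P = (63.53, 41.03). R is the foot of the tangent from P: R = (64.99, 8.462).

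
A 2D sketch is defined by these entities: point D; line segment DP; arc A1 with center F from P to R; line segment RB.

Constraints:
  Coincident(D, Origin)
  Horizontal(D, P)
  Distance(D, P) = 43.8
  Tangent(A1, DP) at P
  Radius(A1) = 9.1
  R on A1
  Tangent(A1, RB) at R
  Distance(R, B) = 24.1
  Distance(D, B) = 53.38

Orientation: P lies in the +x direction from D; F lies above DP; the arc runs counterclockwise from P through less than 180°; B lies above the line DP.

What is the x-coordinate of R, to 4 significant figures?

51.85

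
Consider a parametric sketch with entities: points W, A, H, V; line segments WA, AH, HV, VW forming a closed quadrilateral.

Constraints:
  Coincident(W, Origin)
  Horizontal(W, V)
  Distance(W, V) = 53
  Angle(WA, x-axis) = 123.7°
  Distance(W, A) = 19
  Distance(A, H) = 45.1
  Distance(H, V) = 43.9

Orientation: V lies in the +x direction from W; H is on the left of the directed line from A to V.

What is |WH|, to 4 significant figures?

47.15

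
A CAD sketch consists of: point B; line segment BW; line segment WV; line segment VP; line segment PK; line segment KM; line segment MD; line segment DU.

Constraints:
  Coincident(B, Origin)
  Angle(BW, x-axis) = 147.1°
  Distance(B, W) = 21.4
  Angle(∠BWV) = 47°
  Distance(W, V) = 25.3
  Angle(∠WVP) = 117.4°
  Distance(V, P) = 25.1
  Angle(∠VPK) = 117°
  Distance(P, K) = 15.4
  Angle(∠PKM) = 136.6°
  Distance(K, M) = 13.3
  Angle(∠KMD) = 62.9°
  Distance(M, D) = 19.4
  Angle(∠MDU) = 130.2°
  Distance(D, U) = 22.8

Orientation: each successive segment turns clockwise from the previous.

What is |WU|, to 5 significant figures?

42.085

B is at the origin; BW runs at 147.1° with length 21.4, so W = (-17.968, 11.624). ∠BWV = 47.0° gives WV at 14.100° from the x-axis; with |WV| = 25.3, V = (6.5699, 17.787). ∠WVP = 117.4° gives VP at -48.500° from the x-axis; with |VP| = 25.1, P = (23.202, -1.0114). ∠VPK = 117.0° gives PK at -111.50° from the x-axis; with |PK| = 15.4, K = (17.558, -15.340). ∠PKM = 136.6° gives KM at -154.90° from the x-axis; with |KM| = 13.3, M = (5.5135, -20.982). ∠KMD = 62.9° gives MD at 88.000° from the x-axis; with |MD| = 19.4, D = (6.1905, -1.5935). ∠MDU = 130.2° gives DU at 38.200° from the x-axis; with |DU| = 22.8, U = (24.108, 12.506). Then |WU| = |U − W| = 42.085.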